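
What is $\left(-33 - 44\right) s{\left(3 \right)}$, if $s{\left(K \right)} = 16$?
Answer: $-1232$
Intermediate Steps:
$\left(-33 - 44\right) s{\left(3 \right)} = \left(-33 - 44\right) 16 = \left(-77\right) 16 = -1232$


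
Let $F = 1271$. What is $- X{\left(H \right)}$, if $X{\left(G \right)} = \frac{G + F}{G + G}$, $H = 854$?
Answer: $- \frac{2125}{1708} \approx -1.2441$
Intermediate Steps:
$X{\left(G \right)} = \frac{1271 + G}{2 G}$ ($X{\left(G \right)} = \frac{G + 1271}{G + G} = \frac{1271 + G}{2 G}$)
$- X{\left(H \right)} = - \frac{1271 + 854}{2 \cdot 854} = - \frac{2125}{2 \cdot 854} = \left(-1\right) \frac{2125}{1708} = - \frac{2125}{1708}$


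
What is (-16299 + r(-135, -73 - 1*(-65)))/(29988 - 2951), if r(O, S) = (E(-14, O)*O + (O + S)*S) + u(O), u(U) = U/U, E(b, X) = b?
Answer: -13264/27037 ≈ -0.49059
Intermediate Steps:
u(U) = 1
r(O, S) = 1 - 14*O + S*(O + S) (r(O, S) = (-14*O + (O + S)*S) + 1 = (-14*O + S*(O + S)) + 1 = 1 - 14*O + S*(O + S))
(-16299 + r(-135, -73 - 1*(-65)))/(29988 - 2951) = (-16299 + (1 + (-73 - 1*(-65))² - 14*(-135) - 135*(-73 - 1*(-65))))/(29988 - 2951) = (-16299 + (1 + (-73 + 65)² + 1890 - 135*(-73 + 65)))/27037 = (-16299 + (1 + (-8)² + 1890 - 135*(-8)))*(1/27037) = (-16299 + (1 + 64 + 1890 + 1080))*(1/27037) = (-16299 + 3035)*(1/27037) = -13264*1/27037 = -13264/27037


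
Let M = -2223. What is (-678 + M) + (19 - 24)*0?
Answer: -2901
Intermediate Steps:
(-678 + M) + (19 - 24)*0 = (-678 - 2223) + (19 - 24)*0 = -2901 - 5*0 = -2901 + 0 = -2901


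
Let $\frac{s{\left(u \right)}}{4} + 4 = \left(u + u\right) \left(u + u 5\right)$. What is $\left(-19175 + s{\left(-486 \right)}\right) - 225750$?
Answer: $11092467$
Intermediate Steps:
$s{\left(u \right)} = -16 + 48 u^{2}$ ($s{\left(u \right)} = -16 + 4 \left(u + u\right) \left(u + u 5\right) = -16 + 4 \cdot 2 u \left(u + 5 u\right) = -16 + 4 \cdot 2 u 6 u = -16 + 4 \cdot 12 u^{2} = -16 + 48 u^{2}$)
$\left(-19175 + s{\left(-486 \right)}\right) - 225750 = \left(-19175 - \left(16 - 48 \left(-486\right)^{2}\right)\right) - 225750 = \left(-19175 + \left(-16 + 48 \cdot 236196\right)\right) - 225750 = \left(-19175 + \left(-16 + 11337408\right)\right) - 225750 = \left(-19175 + 11337392\right) - 225750 = 11318217 - 225750 = 11092467$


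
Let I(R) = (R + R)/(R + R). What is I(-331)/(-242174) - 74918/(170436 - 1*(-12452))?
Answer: -4535843655/11072679628 ≈ -0.40964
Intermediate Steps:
I(R) = 1 (I(R) = (2*R)/((2*R)) = (2*R)*(1/(2*R)) = 1)
I(-331)/(-242174) - 74918/(170436 - 1*(-12452)) = 1/(-242174) - 74918/(170436 - 1*(-12452)) = 1*(-1/242174) - 74918/(170436 + 12452) = -1/242174 - 74918/182888 = -1/242174 - 74918*1/182888 = -1/242174 - 37459/91444 = -4535843655/11072679628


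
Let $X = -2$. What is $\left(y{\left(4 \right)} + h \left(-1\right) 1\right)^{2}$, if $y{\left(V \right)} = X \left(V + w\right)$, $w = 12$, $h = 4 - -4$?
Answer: $1600$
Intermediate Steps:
$h = 8$ ($h = 4 + 4 = 8$)
$y{\left(V \right)} = -24 - 2 V$ ($y{\left(V \right)} = - 2 \left(V + 12\right) = - 2 \left(12 + V\right) = -24 - 2 V$)
$\left(y{\left(4 \right)} + h \left(-1\right) 1\right)^{2} = \left(\left(-24 - 8\right) + 8 \left(-1\right) 1\right)^{2} = \left(\left(-24 - 8\right) - 8\right)^{2} = \left(-32 - 8\right)^{2} = \left(-40\right)^{2} = 1600$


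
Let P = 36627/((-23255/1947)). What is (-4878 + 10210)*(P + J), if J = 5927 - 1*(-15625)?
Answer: 2292114780012/23255 ≈ 9.8564e+7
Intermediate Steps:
J = 21552 (J = 5927 + 15625 = 21552)
P = -71312769/23255 (P = 36627/((-23255*1/1947)) = 36627/(-23255/1947) = 36627*(-1947/23255) = -71312769/23255 ≈ -3066.6)
(-4878 + 10210)*(P + J) = (-4878 + 10210)*(-71312769/23255 + 21552) = 5332*(429878991/23255) = 2292114780012/23255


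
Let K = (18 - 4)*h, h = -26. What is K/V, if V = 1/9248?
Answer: -3366272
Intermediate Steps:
K = -364 (K = (18 - 4)*(-26) = 14*(-26) = -364)
V = 1/9248 ≈ 0.00010813
K/V = -364/1/9248 = -364*9248 = -3366272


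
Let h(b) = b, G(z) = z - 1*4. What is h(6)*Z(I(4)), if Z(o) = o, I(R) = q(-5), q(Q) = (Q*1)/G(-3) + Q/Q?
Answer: 72/7 ≈ 10.286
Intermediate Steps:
G(z) = -4 + z (G(z) = z - 4 = -4 + z)
q(Q) = 1 - Q/7 (q(Q) = (Q*1)/(-4 - 3) + Q/Q = Q/(-7) + 1 = Q*(-1/7) + 1 = -Q/7 + 1 = 1 - Q/7)
I(R) = 12/7 (I(R) = 1 - 1/7*(-5) = 1 + 5/7 = 12/7)
h(6)*Z(I(4)) = 6*(12/7) = 72/7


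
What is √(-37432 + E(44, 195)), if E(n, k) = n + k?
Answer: I*√37193 ≈ 192.85*I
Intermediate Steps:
E(n, k) = k + n
√(-37432 + E(44, 195)) = √(-37432 + (195 + 44)) = √(-37432 + 239) = √(-37193) = I*√37193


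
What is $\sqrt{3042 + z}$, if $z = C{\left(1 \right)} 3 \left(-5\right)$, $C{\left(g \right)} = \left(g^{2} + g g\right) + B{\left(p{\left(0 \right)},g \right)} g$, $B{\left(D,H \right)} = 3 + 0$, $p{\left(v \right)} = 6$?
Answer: $\sqrt{2967} \approx 54.47$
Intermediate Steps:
$B{\left(D,H \right)} = 3$
$C{\left(g \right)} = 2 g^{2} + 3 g$ ($C{\left(g \right)} = \left(g^{2} + g g\right) + 3 g = \left(g^{2} + g^{2}\right) + 3 g = 2 g^{2} + 3 g$)
$z = -75$ ($z = 1 \left(3 + 2 \cdot 1\right) 3 \left(-5\right) = 1 \left(3 + 2\right) 3 \left(-5\right) = 1 \cdot 5 \cdot 3 \left(-5\right) = 5 \cdot 3 \left(-5\right) = 15 \left(-5\right) = -75$)
$\sqrt{3042 + z} = \sqrt{3042 - 75} = \sqrt{2967}$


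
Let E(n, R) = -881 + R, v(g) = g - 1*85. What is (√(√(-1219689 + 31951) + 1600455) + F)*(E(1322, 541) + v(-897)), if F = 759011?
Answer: -1003412542 - 1322*√(1600455 + I*√1187738) ≈ -1.0051e+9 - 569.43*I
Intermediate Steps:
v(g) = -85 + g (v(g) = g - 85 = -85 + g)
(√(√(-1219689 + 31951) + 1600455) + F)*(E(1322, 541) + v(-897)) = (√(√(-1219689 + 31951) + 1600455) + 759011)*((-881 + 541) + (-85 - 897)) = (√(√(-1187738) + 1600455) + 759011)*(-340 - 982) = (√(I*√1187738 + 1600455) + 759011)*(-1322) = (√(1600455 + I*√1187738) + 759011)*(-1322) = (759011 + √(1600455 + I*√1187738))*(-1322) = -1003412542 - 1322*√(1600455 + I*√1187738)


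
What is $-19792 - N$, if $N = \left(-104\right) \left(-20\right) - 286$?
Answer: $-21586$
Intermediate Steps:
$N = 1794$ ($N = 2080 - 286 = 1794$)
$-19792 - N = -19792 - 1794 = -21586$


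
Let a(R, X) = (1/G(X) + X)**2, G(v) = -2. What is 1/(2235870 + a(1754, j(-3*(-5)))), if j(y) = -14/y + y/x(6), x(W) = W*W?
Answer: 3600/8049135721 ≈ 4.4725e-7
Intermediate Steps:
x(W) = W**2
j(y) = -14/y + y/36 (j(y) = -14/y + y/(6**2) = -14/y + y/36)
a(R, X) = (-1/2 + X)**2 (a(R, X) = (1/(-2) + X)**2 = (-1/2 + X)**2)
1/(2235870 + a(1754, j(-3*(-5)))) = 1/(2235870 + (1 - 2*(-14/((-3*(-5))) + (-3*(-5))/36))**2/4) = 1/(2235870 + (1 - 2*(-14/15 + (1/36)*15))**2/4) = 1/(2235870 + (1 - 2*(-14*1/15 + 5/12))**2/4) = 1/(2235870 + (1 - 2*(-14/15 + 5/12))**2/4) = 1/(2235870 + (1 - 2*(-31/60))**2/4) = 1/(2235870 + (1 + 31/30)**2/4) = 1/(2235870 + (61/30)**2/4) = 1/(2235870 + (1/4)*(3721/900)) = 1/(2235870 + 3721/3600) = 1/(8049135721/3600) = 3600/8049135721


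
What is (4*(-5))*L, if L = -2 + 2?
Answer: 0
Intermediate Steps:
L = 0
(4*(-5))*L = (4*(-5))*0 = -20*0 = 0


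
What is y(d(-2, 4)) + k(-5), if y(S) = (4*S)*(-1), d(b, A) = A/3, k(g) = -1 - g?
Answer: -4/3 ≈ -1.3333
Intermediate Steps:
d(b, A) = A/3 (d(b, A) = A*(⅓) = A/3)
y(S) = -4*S
y(d(-2, 4)) + k(-5) = -4*4/3 + (-1 - 1*(-5)) = -4*4/3 + (-1 + 5) = -16/3 + 4 = -4/3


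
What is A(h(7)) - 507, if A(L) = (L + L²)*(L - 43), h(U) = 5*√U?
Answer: -7857 + 660*√7 ≈ -6110.8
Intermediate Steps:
A(L) = (-43 + L)*(L + L²) (A(L) = (L + L²)*(-43 + L) = (-43 + L)*(L + L²))
A(h(7)) - 507 = (5*√7)*(-43 + (5*√7)² - 210*√7) - 507 = (5*√7)*(-43 + 175 - 210*√7) - 507 = (5*√7)*(132 - 210*√7) - 507 = 5*√7*(132 - 210*√7) - 507 = -507 + 5*√7*(132 - 210*√7)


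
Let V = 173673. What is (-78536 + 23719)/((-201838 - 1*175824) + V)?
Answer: 54817/203989 ≈ 0.26873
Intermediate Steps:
(-78536 + 23719)/((-201838 - 1*175824) + V) = (-78536 + 23719)/((-201838 - 1*175824) + 173673) = -54817/((-201838 - 175824) + 173673) = -54817/(-377662 + 173673) = -54817/(-203989) = -54817*(-1/203989) = 54817/203989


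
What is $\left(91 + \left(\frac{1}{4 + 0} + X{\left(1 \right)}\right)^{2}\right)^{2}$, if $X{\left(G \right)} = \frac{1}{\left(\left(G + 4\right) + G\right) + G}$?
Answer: $\frac{5107246225}{614656} \approx 8309.1$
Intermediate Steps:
$X{\left(G \right)} = \frac{1}{4 + 3 G}$ ($X{\left(G \right)} = \frac{1}{\left(\left(4 + G\right) + G\right) + G} = \frac{1}{\left(4 + 2 G\right) + G} = \frac{1}{4 + 3 G}$)
$\left(91 + \left(\frac{1}{4 + 0} + X{\left(1 \right)}\right)^{2}\right)^{2} = \left(91 + \left(\frac{1}{4 + 0} + \frac{1}{4 + 3 \cdot 1}\right)^{2}\right)^{2} = \left(91 + \left(\frac{1}{4} + \frac{1}{4 + 3}\right)^{2}\right)^{2} = \left(91 + \left(\frac{1}{4} + \frac{1}{7}\right)^{2}\right)^{2} = \left(91 + \left(\frac{11}{28}\right)^{2}\right)^{2} = \left(91 + \frac{121}{784}\right)^{2} = \left(\frac{71465}{784}\right)^{2} = \frac{5107246225}{614656}$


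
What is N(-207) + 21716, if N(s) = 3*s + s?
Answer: 20888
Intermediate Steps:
N(s) = 4*s
N(-207) + 21716 = 4*(-207) + 21716 = -828 + 21716 = 20888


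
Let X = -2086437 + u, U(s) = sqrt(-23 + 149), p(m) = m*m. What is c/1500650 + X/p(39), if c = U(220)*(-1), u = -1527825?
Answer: -1204754/507 - 3*sqrt(14)/1500650 ≈ -2376.2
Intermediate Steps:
p(m) = m**2
U(s) = 3*sqrt(14) (U(s) = sqrt(126) = 3*sqrt(14))
X = -3614262 (X = -2086437 - 1527825 = -3614262)
c = -3*sqrt(14) (c = (3*sqrt(14))*(-1) = -3*sqrt(14) ≈ -11.225)
c/1500650 + X/p(39) = -3*sqrt(14)/1500650 - 3614262/(39**2) = -3*sqrt(14)*(1/1500650) - 3614262/1521 = -3*sqrt(14)/1500650 - 3614262*1/1521 = -3*sqrt(14)/1500650 - 1204754/507 = -1204754/507 - 3*sqrt(14)/1500650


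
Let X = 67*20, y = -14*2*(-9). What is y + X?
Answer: 1592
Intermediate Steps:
y = 252 (y = -28*(-9) = 252)
X = 1340
y + X = 252 + 1340 = 1592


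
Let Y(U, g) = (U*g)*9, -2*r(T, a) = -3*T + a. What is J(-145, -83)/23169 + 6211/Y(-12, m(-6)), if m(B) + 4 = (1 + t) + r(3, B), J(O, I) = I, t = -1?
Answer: -47978011/2919294 ≈ -16.435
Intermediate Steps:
r(T, a) = -a/2 + 3*T/2 (r(T, a) = -(-3*T + a)/2 = -(a - 3*T)/2 = -a/2 + 3*T/2)
m(B) = ½ - B/2 (m(B) = -4 + ((1 - 1) + (-B/2 + (3/2)*3)) = -4 + (0 + (-B/2 + 9/2)) = -4 + (0 + (9/2 - B/2)) = -4 + (9/2 - B/2) = ½ - B/2)
Y(U, g) = 9*U*g
J(-145, -83)/23169 + 6211/Y(-12, m(-6)) = -83/23169 + 6211/((9*(-12)*(½ - ½*(-6)))) = -83*1/23169 + 6211/((9*(-12)*(½ + 3))) = -83/23169 + 6211/((9*(-12)*(7/2))) = -83/23169 + 6211/(-378) = -83/23169 + 6211*(-1/378) = -83/23169 - 6211/378 = -47978011/2919294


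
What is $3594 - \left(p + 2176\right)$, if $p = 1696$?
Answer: $-278$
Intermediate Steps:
$3594 - \left(p + 2176\right) = 3594 - \left(1696 + 2176\right) = 3594 - 3872 = -278$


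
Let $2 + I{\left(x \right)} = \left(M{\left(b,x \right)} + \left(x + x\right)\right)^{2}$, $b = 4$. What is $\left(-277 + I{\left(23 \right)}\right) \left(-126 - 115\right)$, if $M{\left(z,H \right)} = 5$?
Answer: $-559602$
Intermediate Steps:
$I{\left(x \right)} = -2 + \left(5 + 2 x\right)^{2}$ ($I{\left(x \right)} = -2 + \left(5 + \left(x + x\right)\right)^{2} = -2 + \left(5 + 2 x\right)^{2}$)
$\left(-277 + I{\left(23 \right)}\right) \left(-126 - 115\right) = \left(-277 - \left(2 - \left(5 + 2 \cdot 23\right)^{2}\right)\right) \left(-126 - 115\right) = \left(-277 - \left(2 - \left(5 + 46\right)^{2}\right)\right) \left(-126 - 115\right) = \left(-277 - \left(2 - 51^{2}\right)\right) \left(-241\right) = \left(-277 + \left(-2 + 2601\right)\right) \left(-241\right) = \left(-277 + 2599\right) \left(-241\right) = 2322 \left(-241\right) = -559602$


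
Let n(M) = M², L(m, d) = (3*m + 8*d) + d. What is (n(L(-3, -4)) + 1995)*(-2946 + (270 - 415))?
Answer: -12425820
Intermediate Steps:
L(m, d) = 3*m + 9*d
(n(L(-3, -4)) + 1995)*(-2946 + (270 - 415)) = ((3*(-3) + 9*(-4))² + 1995)*(-2946 + (270 - 415)) = ((-9 - 36)² + 1995)*(-2946 - 145) = ((-45)² + 1995)*(-3091) = (2025 + 1995)*(-3091) = 4020*(-3091) = -12425820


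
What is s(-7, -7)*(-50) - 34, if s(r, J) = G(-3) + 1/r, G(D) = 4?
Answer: -1588/7 ≈ -226.86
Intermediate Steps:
s(r, J) = 4 + 1/r
s(-7, -7)*(-50) - 34 = (4 + 1/(-7))*(-50) - 34 = (4 - ⅐)*(-50) - 34 = (27/7)*(-50) - 34 = -1350/7 - 34 = -1588/7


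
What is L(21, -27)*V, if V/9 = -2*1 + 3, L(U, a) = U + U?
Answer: 378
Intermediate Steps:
L(U, a) = 2*U
V = 9 (V = 9*(-2*1 + 3) = 9*(-2 + 3) = 9*1 = 9)
L(21, -27)*V = (2*21)*9 = 42*9 = 378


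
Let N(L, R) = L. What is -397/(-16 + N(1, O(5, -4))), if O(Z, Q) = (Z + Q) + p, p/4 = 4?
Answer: 397/15 ≈ 26.467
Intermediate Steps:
p = 16 (p = 4*4 = 16)
O(Z, Q) = 16 + Q + Z (O(Z, Q) = (Z + Q) + 16 = (Q + Z) + 16 = 16 + Q + Z)
-397/(-16 + N(1, O(5, -4))) = -397/(-16 + 1) = -397/(-15) = -1/15*(-397) = 397/15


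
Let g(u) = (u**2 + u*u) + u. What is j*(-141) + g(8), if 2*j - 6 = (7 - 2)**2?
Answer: -4099/2 ≈ -2049.5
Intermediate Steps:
g(u) = u + 2*u**2 (g(u) = (u**2 + u**2) + u = 2*u**2 + u = u + 2*u**2)
j = 31/2 (j = 3 + (7 - 2)**2/2 = 3 + (1/2)*5**2 = 3 + (1/2)*25 = 3 + 25/2 = 31/2 ≈ 15.500)
j*(-141) + g(8) = (31/2)*(-141) + 8*(1 + 2*8) = -4371/2 + 8*(1 + 16) = -4371/2 + 8*17 = -4371/2 + 136 = -4099/2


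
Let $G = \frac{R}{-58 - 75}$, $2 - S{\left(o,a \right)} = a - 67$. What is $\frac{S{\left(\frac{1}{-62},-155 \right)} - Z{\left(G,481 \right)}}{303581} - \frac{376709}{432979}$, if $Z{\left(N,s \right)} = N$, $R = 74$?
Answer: $- \frac{15197174074743}{17482078307267} \approx -0.8693$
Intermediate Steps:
$S{\left(o,a \right)} = 69 - a$ ($S{\left(o,a \right)} = 2 - \left(a - 67\right) = 2 - \left(-67 + a\right) = 69 - a$)
$G = - \frac{74}{133}$ ($G = \frac{74}{-58 - 75} = \frac{74}{-133} = 74 \left(- \frac{1}{133}\right) = - \frac{74}{133} \approx -0.55639$)
$\frac{S{\left(\frac{1}{-62},-155 \right)} - Z{\left(G,481 \right)}}{303581} - \frac{376709}{432979} = \frac{\left(69 - -155\right) - - \frac{74}{133}}{303581} - \frac{376709}{432979} = \left(\left(69 + 155\right) + \frac{74}{133}\right) \frac{1}{303581} - \frac{376709}{432979} = \left(224 + \frac{74}{133}\right) \frac{1}{303581} - \frac{376709}{432979} = \frac{29866}{133} \cdot \frac{1}{303581} - \frac{376709}{432979} = \frac{29866}{40376273} - \frac{376709}{432979} = - \frac{15197174074743}{17482078307267}$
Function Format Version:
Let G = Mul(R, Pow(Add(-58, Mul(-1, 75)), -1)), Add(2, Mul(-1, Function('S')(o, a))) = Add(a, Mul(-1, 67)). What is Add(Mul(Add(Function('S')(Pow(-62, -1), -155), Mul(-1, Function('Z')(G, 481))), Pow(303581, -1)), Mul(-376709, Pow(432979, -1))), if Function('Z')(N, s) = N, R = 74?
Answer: Rational(-15197174074743, 17482078307267) ≈ -0.86930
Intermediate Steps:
Function('S')(o, a) = Add(69, Mul(-1, a)) (Function('S')(o, a) = Add(2, Mul(-1, Add(a, Mul(-1, 67)))) = Add(2, Mul(-1, Add(a, -67))) = Add(2, Mul(-1, Add(-67, a))) = Add(2, Add(67, Mul(-1, a))) = Add(69, Mul(-1, a)))
G = Rational(-74, 133) (G = Mul(74, Pow(Add(-58, Mul(-1, 75)), -1)) = Mul(74, Pow(Add(-58, -75), -1)) = Mul(74, Pow(-133, -1)) = Mul(74, Rational(-1, 133)) = Rational(-74, 133) ≈ -0.55639)
Add(Mul(Add(Function('S')(Pow(-62, -1), -155), Mul(-1, Function('Z')(G, 481))), Pow(303581, -1)), Mul(-376709, Pow(432979, -1))) = Add(Mul(Add(Add(69, Mul(-1, -155)), Mul(-1, Rational(-74, 133))), Pow(303581, -1)), Mul(-376709, Pow(432979, -1))) = Add(Mul(Add(Add(69, 155), Rational(74, 133)), Rational(1, 303581)), Mul(-376709, Rational(1, 432979))) = Add(Mul(Add(224, Rational(74, 133)), Rational(1, 303581)), Rational(-376709, 432979)) = Add(Mul(Rational(29866, 133), Rational(1, 303581)), Rational(-376709, 432979)) = Add(Rational(29866, 40376273), Rational(-376709, 432979)) = Rational(-15197174074743, 17482078307267)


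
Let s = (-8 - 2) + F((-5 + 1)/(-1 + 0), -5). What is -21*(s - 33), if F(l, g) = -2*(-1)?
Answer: 861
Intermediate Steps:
F(l, g) = 2
s = -8 (s = (-8 - 2) + 2 = -10 + 2 = -8)
-21*(s - 33) = -21*(-8 - 33) = -21*(-41) = 861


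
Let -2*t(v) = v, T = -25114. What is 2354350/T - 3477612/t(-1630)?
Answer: -44627771509/10233955 ≈ -4360.8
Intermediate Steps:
t(v) = -v/2
2354350/T - 3477612/t(-1630) = 2354350/(-25114) - 3477612/((-1/2*(-1630))) = 2354350*(-1/25114) - 3477612/815 = -1177175/12557 - 3477612*1/815 = -1177175/12557 - 3477612/815 = -44627771509/10233955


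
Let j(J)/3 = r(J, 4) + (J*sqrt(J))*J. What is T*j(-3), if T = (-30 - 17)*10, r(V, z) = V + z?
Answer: -1410 - 12690*I*sqrt(3) ≈ -1410.0 - 21980.0*I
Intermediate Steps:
j(J) = 12 + 3*J + 3*J**(5/2) (j(J) = 3*((J + 4) + (J*sqrt(J))*J) = 3*((4 + J) + J**(3/2)*J) = 3*((4 + J) + J**(5/2)) = 3*(4 + J + J**(5/2)) = 12 + 3*J + 3*J**(5/2))
T = -470 (T = -47*10 = -470)
T*j(-3) = -470*(12 + 3*(-3) + 3*(-3)**(5/2)) = -470*(12 - 9 + 3*(9*I*sqrt(3))) = -470*(12 - 9 + 27*I*sqrt(3)) = -470*(3 + 27*I*sqrt(3)) = -1410 - 12690*I*sqrt(3)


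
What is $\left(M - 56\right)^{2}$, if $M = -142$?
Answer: $39204$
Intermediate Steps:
$\left(M - 56\right)^{2} = \left(-142 - 56\right)^{2} = \left(-198\right)^{2} = 39204$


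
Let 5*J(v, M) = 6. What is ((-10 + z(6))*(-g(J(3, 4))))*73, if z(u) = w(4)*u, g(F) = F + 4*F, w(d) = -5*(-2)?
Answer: -21900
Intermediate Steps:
J(v, M) = 6/5 (J(v, M) = (1/5)*6 = 6/5)
w(d) = 10
g(F) = 5*F
z(u) = 10*u
((-10 + z(6))*(-g(J(3, 4))))*73 = ((-10 + 10*6)*(-5*6/5))*73 = ((-10 + 60)*(-1*6))*73 = (50*(-6))*73 = -300*73 = -21900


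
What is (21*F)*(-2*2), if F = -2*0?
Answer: 0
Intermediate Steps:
F = 0
(21*F)*(-2*2) = (21*0)*(-2*2) = 0*(-4) = 0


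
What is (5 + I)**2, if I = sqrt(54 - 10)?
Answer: 69 + 20*sqrt(11) ≈ 135.33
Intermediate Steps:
I = 2*sqrt(11) (I = sqrt(44) = 2*sqrt(11) ≈ 6.6332)
(5 + I)**2 = (5 + 2*sqrt(11))**2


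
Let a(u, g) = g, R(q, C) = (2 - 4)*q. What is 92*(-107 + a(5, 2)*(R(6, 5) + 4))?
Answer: -11316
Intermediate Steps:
R(q, C) = -2*q
92*(-107 + a(5, 2)*(R(6, 5) + 4)) = 92*(-107 + 2*(-2*6 + 4)) = 92*(-107 + 2*(-12 + 4)) = 92*(-107 + 2*(-8)) = 92*(-107 - 16) = 92*(-123) = -11316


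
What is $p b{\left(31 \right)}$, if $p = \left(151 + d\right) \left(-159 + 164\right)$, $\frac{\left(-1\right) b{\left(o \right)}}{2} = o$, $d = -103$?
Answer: $-14880$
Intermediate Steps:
$b{\left(o \right)} = - 2 o$
$p = 240$ ($p = \left(151 - 103\right) \left(-159 + 164\right) = 48 \cdot 5 = 240$)
$p b{\left(31 \right)} = 240 \left(\left(-2\right) 31\right) = 240 \left(-62\right) = -14880$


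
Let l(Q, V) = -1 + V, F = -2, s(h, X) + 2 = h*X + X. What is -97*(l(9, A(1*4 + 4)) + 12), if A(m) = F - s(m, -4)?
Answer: -4559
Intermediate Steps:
s(h, X) = -2 + X + X*h (s(h, X) = -2 + (h*X + X) = -2 + (X*h + X) = -2 + (X + X*h) = -2 + X + X*h)
A(m) = 4 + 4*m (A(m) = -2 - (-2 - 4 - 4*m) = -2 - (-6 - 4*m) = -2 + (6 + 4*m) = 4 + 4*m)
-97*(l(9, A(1*4 + 4)) + 12) = -97*((-1 + (4 + 4*(1*4 + 4))) + 12) = -97*((-1 + (4 + 4*(4 + 4))) + 12) = -97*((-1 + (4 + 4*8)) + 12) = -97*((-1 + (4 + 32)) + 12) = -97*((-1 + 36) + 12) = -97*(35 + 12) = -97*47 = -4559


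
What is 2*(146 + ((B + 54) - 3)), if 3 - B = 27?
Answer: 346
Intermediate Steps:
B = -24 (B = 3 - 1*27 = 3 - 27 = -24)
2*(146 + ((B + 54) - 3)) = 2*(146 + ((-24 + 54) - 3)) = 2*(146 + (30 - 3)) = 2*(146 + 27) = 2*173 = 346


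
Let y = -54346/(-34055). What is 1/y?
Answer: 34055/54346 ≈ 0.62663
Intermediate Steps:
y = 54346/34055 (y = -54346*(-1/34055) = 54346/34055 ≈ 1.5958)
1/y = 1/(54346/34055) = 34055/54346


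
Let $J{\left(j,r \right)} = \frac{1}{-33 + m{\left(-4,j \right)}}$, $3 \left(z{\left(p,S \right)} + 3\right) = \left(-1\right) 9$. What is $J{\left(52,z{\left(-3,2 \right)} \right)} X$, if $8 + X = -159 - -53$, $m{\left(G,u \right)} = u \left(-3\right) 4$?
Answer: $\frac{38}{219} \approx 0.17352$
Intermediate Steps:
$m{\left(G,u \right)} = - 12 u$ ($m{\left(G,u \right)} = - 3 u 4 = - 12 u$)
$z{\left(p,S \right)} = -6$ ($z{\left(p,S \right)} = -3 + \frac{\left(-1\right) 9}{3} = -3 + \frac{1}{3} \left(-9\right) = -3 - 3 = -6$)
$X = -114$ ($X = -8 - 106 = -114$)
$J{\left(j,r \right)} = \frac{1}{-33 - 12 j}$
$J{\left(52,z{\left(-3,2 \right)} \right)} X = - \frac{1}{33 + 12 \cdot 52} \left(-114\right) = - \frac{1}{33 + 624} \left(-114\right) = - \frac{1}{657} \left(-114\right) = \left(-1\right) \frac{1}{657} \left(-114\right) = \left(- \frac{1}{657}\right) \left(-114\right) = \frac{38}{219}$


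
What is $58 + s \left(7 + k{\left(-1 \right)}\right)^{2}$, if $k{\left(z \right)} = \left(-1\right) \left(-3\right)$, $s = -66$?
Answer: $-6542$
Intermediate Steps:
$k{\left(z \right)} = 3$
$58 + s \left(7 + k{\left(-1 \right)}\right)^{2} = 58 - 66 \left(7 + 3\right)^{2} = 58 - 66 \cdot 10^{2} = 58 - 6600 = -6542$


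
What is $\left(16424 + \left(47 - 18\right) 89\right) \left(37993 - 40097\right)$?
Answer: $-39986520$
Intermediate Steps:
$\left(16424 + \left(47 - 18\right) 89\right) \left(37993 - 40097\right) = \left(16424 + 29 \cdot 89\right) \left(-2104\right) = \left(16424 + 2581\right) \left(-2104\right) = 19005 \left(-2104\right) = -39986520$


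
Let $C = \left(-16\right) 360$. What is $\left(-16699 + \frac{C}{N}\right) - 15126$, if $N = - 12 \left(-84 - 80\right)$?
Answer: $- \frac{1304945}{41} \approx -31828.0$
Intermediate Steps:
$N = 1968$ ($N = \left(-12\right) \left(-164\right) = 1968$)
$C = -5760$
$\left(-16699 + \frac{C}{N}\right) - 15126 = \left(-16699 - \frac{5760}{1968}\right) - 15126 = \left(-16699 - \frac{120}{41}\right) - 15126 = - \frac{684779}{41} - 15126 = - \frac{1304945}{41}$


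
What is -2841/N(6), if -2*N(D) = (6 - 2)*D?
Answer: 947/4 ≈ 236.75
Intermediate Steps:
N(D) = -2*D (N(D) = -(6 - 2)*D/2 = -2*D)
-2841/N(6) = -2841/((-2*6)) = -2841/(-12) = -2841*(-1/12) = 947/4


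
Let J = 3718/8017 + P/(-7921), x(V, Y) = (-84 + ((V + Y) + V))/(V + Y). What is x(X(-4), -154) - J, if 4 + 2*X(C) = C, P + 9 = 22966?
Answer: 20023910100/5016709903 ≈ 3.9914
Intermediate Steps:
P = 22957 (P = -9 + 22966 = 22957)
X(C) = -2 + C/2
x(V, Y) = (-84 + Y + 2*V)/(V + Y) (x(V, Y) = (-84 + (Y + 2*V))/(V + Y) = (-84 + Y + 2*V)/(V + Y))
J = -154595991/63502657 (J = 3718/8017 + 22957/(-7921) = 3718*(1/8017) + 22957*(-1/7921) = 3718/8017 - 22957/7921 = -154595991/63502657 ≈ -2.4345)
x(X(-4), -154) - J = (-84 - 154 + 2*(-2 + (½)*(-4)))/((-2 + (½)*(-4)) - 154) - 1*(-154595991/63502657) = (-84 - 154 + 2*(-2 - 2))/((-2 - 2) - 154) + 154595991/63502657 = (-84 - 154 + 2*(-4))/(-4 - 154) + 154595991/63502657 = (-84 - 154 - 8)/(-158) + 154595991/63502657 = -1/158*(-246) + 154595991/63502657 = 123/79 + 154595991/63502657 = 20023910100/5016709903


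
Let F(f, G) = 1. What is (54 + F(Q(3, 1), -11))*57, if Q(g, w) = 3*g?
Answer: 3135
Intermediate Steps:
(54 + F(Q(3, 1), -11))*57 = (54 + 1)*57 = 55*57 = 3135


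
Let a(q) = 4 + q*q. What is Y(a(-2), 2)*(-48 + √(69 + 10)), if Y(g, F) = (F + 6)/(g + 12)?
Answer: -96/5 + 2*√79/5 ≈ -15.645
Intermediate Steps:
a(q) = 4 + q²
Y(g, F) = (6 + F)/(12 + g)
Y(a(-2), 2)*(-48 + √(69 + 10)) = ((6 + 2)/(12 + (4 + (-2)²)))*(-48 + √(69 + 10)) = (8/(12 + (4 + 4)))*(-48 + √79) = (8/(12 + 8))*(-48 + √79) = (8/20)*(-48 + √79) = ((1/20)*8)*(-48 + √79) = 2*(-48 + √79)/5 = -96/5 + 2*√79/5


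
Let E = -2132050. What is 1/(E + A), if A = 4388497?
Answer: 1/2256447 ≈ 4.4317e-7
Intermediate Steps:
1/(E + A) = 1/(-2132050 + 4388497) = 1/2256447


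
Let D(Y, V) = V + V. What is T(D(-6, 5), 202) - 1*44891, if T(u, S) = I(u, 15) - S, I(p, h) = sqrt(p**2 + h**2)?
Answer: -45093 + 5*sqrt(13) ≈ -45075.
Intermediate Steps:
D(Y, V) = 2*V
I(p, h) = sqrt(h**2 + p**2)
T(u, S) = sqrt(225 + u**2) - S (T(u, S) = sqrt(15**2 + u**2) - S = sqrt(225 + u**2) - S)
T(D(-6, 5), 202) - 1*44891 = (sqrt(225 + (2*5)**2) - 1*202) - 1*44891 = (sqrt(225 + 10**2) - 202) - 44891 = (sqrt(225 + 100) - 202) - 44891 = (sqrt(325) - 202) - 44891 = (5*sqrt(13) - 202) - 44891 = (-202 + 5*sqrt(13)) - 44891 = -45093 + 5*sqrt(13)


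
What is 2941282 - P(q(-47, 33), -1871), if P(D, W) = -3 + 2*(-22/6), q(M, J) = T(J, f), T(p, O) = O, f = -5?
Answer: 8823877/3 ≈ 2.9413e+6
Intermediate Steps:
q(M, J) = -5
P(D, W) = -31/3 (P(D, W) = -3 + 2*(-22*⅙) = -3 + 2*(-11/3) = -3 - 22/3 = -31/3)
2941282 - P(q(-47, 33), -1871) = 2941282 - 1*(-31/3) = 2941282 + 31/3 = 8823877/3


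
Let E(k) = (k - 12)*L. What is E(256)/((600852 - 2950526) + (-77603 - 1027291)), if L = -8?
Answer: 244/431821 ≈ 0.00056505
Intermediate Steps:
E(k) = 96 - 8*k (E(k) = (k - 12)*(-8) = (-12 + k)*(-8) = 96 - 8*k)
E(256)/((600852 - 2950526) + (-77603 - 1027291)) = (96 - 8*256)/((600852 - 2950526) + (-77603 - 1027291)) = (96 - 2048)/(-2349674 - 1104894) = -1952/(-3454568) = -1952*(-1/3454568) = 244/431821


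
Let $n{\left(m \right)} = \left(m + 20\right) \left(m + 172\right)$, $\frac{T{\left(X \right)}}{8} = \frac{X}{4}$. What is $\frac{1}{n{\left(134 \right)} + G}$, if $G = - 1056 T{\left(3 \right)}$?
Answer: $\frac{1}{40788} \approx 2.4517 \cdot 10^{-5}$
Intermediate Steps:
$T{\left(X \right)} = 2 X$ ($T{\left(X \right)} = 8 \frac{X}{4} = 2 X$)
$n{\left(m \right)} = \left(20 + m\right) \left(172 + m\right)$
$G = -6336$ ($G = - 1056 \cdot 2 \cdot 3 = \left(-1056\right) 6 = -6336$)
$\frac{1}{n{\left(134 \right)} + G} = \frac{1}{\left(3440 + 134^{2} + 192 \cdot 134\right) - 6336} = \frac{1}{\left(3440 + 17956 + 25728\right) - 6336} = \frac{1}{47124 - 6336} = \frac{1}{40788}$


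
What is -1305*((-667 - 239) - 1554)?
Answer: 3210300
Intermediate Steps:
-1305*((-667 - 239) - 1554) = -1305*(-906 - 1554) = -1305*(-2460) = 3210300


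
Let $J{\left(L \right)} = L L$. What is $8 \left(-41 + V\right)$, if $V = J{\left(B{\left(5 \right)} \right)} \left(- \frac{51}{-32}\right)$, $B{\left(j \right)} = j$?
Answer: $- \frac{37}{4} \approx -9.25$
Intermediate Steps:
$J{\left(L \right)} = L^{2}$
$V = \frac{1275}{32}$ ($V = 5^{2} \left(- \frac{51}{-32}\right) = 25 \left(\left(-51\right) \left(- \frac{1}{32}\right)\right) = 25 \cdot \frac{51}{32} = \frac{1275}{32} \approx 39.844$)
$8 \left(-41 + V\right) = 8 \left(-41 + \frac{1275}{32}\right) = 8 \left(- \frac{37}{32}\right) = - \frac{37}{4}$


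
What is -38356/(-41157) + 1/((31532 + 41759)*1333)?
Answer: 3747262452625/4020911436771 ≈ 0.93194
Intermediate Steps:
-38356/(-41157) + 1/((31532 + 41759)*1333) = -38356*(-1/41157) + (1/1333)/73291 = 38356/41157 + (1/73291)*(1/1333) = 38356/41157 + 1/97696903 = 3747262452625/4020911436771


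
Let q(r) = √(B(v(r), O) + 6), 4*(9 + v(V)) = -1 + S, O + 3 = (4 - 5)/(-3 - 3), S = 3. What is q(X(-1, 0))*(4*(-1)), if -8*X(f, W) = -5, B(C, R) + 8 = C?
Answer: -2*I*√42 ≈ -12.961*I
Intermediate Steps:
O = -17/6 (O = -3 + (4 - 5)/(-3 - 3) = -3 - 1/(-6) = -3 - 1*(-⅙) = -3 + ⅙ = -17/6 ≈ -2.8333)
v(V) = -17/2 (v(V) = -9 + (-1 + 3)/4 = -9 + (¼)*2 = -9 + ½ = -17/2)
B(C, R) = -8 + C
X(f, W) = 5/8 (X(f, W) = -⅛*(-5) = 5/8)
q(r) = I*√42/2 (q(r) = √((-8 - 17/2) + 6) = √(-33/2 + 6) = √(-21/2) = I*√42/2)
q(X(-1, 0))*(4*(-1)) = (I*√42/2)*(4*(-1)) = (I*√42/2)*(-4) = -2*I*√42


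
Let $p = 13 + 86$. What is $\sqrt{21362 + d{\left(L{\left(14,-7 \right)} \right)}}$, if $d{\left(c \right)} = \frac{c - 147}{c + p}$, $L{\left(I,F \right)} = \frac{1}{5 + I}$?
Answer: $\frac{\sqrt{18914331486}}{941} \approx 146.15$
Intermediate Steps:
$p = 99$
$d{\left(c \right)} = \frac{-147 + c}{99 + c}$ ($d{\left(c \right)} = \frac{c - 147}{c + 99} = \frac{-147 + c}{99 + c}$)
$\sqrt{21362 + d{\left(L{\left(14,-7 \right)} \right)}} = \sqrt{21362 + \frac{-147 + \frac{1}{5 + 14}}{99 + \frac{1}{5 + 14}}} = \sqrt{21362 + \frac{-147 + \frac{1}{19}}{99 + \frac{1}{19}}} = \sqrt{21362 + \frac{1}{\frac{1882}{19}} \left(- \frac{2792}{19}\right)} = \sqrt{21362 + \frac{19}{1882} \left(- \frac{2792}{19}\right)} = \sqrt{21362 - \frac{1396}{941}} = \sqrt{\frac{20100246}{941}} = \frac{\sqrt{18914331486}}{941}$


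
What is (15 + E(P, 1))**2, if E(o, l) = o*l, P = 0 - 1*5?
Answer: 100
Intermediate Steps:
P = -5 (P = 0 - 5 = -5)
E(o, l) = l*o
(15 + E(P, 1))**2 = (15 + 1*(-5))**2 = (15 - 5)**2 = 10**2 = 100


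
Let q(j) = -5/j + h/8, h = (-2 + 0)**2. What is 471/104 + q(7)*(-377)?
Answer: 62109/728 ≈ 85.315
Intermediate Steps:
h = 4 (h = (-2)**2 = 4)
q(j) = 1/2 - 5/j (q(j) = -5/j + 4/8 = -5/j + 4*(1/8) = -5/j + 1/2 = 1/2 - 5/j)
471/104 + q(7)*(-377) = 471/104 + ((1/2)*(-10 + 7)/7)*(-377) = 471*(1/104) + ((1/2)*(1/7)*(-3))*(-377) = 471/104 - 3/14*(-377) = 471/104 + 1131/14 = 62109/728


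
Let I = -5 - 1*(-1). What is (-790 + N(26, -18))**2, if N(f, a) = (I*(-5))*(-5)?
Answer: 792100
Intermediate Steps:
I = -4 (I = -5 + 1 = -4)
N(f, a) = -100 (N(f, a) = -4*(-5)*(-5) = 20*(-5) = -100)
(-790 + N(26, -18))**2 = (-790 - 100)**2 = (-890)**2 = 792100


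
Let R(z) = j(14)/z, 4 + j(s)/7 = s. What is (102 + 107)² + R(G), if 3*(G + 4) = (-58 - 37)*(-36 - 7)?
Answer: 177912923/4073 ≈ 43681.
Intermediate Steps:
G = 4073/3 (G = -4 + ((-58 - 37)*(-36 - 7))/3 = -4 + (-95*(-43))/3 = -4 + (⅓)*4085 = -4 + 4085/3 = 4073/3 ≈ 1357.7)
j(s) = -28 + 7*s
R(z) = 70/z (R(z) = (-28 + 7*14)/z = (-28 + 98)/z = 70/z)
(102 + 107)² + R(G) = (102 + 107)² + 70/(4073/3) = 209² + 70*(3/4073) = 43681 + 210/4073 = 177912923/4073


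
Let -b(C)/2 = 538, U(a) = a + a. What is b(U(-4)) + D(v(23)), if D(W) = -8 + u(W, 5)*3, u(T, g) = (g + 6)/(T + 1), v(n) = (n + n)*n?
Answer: -382641/353 ≈ -1084.0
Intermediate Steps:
U(a) = 2*a
v(n) = 2*n² (v(n) = (2*n)*n = 2*n²)
u(T, g) = (6 + g)/(1 + T)
b(C) = -1076 (b(C) = -2*538 = -1076)
D(W) = -8 + 33/(1 + W) (D(W) = -8 + ((6 + 5)/(1 + W))*3 = -8 + (11/(1 + W))*3 = -8 + 33/(1 + W))
b(U(-4)) + D(v(23)) = -1076 + (25 - 16*23²)/(1 + 2*23²) = -1076 + (25 - 16*529)/(1 + 2*529) = -1076 + (25 - 8*1058)/(1 + 1058) = -1076 + (25 - 8464)/1059 = -1076 + (1/1059)*(-8439) = -1076 - 2813/353 = -382641/353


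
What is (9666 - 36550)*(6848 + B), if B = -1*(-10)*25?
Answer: -190822632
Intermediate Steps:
B = 250 (B = 10*25 = 250)
(9666 - 36550)*(6848 + B) = (9666 - 36550)*(6848 + 250) = -26884*7098 = -190822632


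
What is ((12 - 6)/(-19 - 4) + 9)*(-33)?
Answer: -6633/23 ≈ -288.39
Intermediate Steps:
((12 - 6)/(-19 - 4) + 9)*(-33) = (6/(-23) + 9)*(-33) = (6*(-1/23) + 9)*(-33) = (-6/23 + 9)*(-33) = (201/23)*(-33) = -6633/23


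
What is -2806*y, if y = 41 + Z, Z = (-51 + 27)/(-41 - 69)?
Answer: -6361202/55 ≈ -1.1566e+5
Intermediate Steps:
Z = 12/55 (Z = -24/(-110) = -24*(-1/110) = 12/55 ≈ 0.21818)
y = 2267/55 (y = 41 + 12/55 = 2267/55 ≈ 41.218)
-2806*y = -2806*2267/55 = -6361202/55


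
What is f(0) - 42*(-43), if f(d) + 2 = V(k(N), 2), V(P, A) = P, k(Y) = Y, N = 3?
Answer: 1807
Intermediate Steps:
f(d) = 1 (f(d) = -2 + 3 = 1)
f(0) - 42*(-43) = 1 - 42*(-43) = 1 + 1806 = 1807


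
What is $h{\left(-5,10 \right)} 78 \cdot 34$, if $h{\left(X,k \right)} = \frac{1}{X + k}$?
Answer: $\frac{2652}{5} \approx 530.4$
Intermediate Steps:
$h{\left(-5,10 \right)} 78 \cdot 34 = \frac{1}{-5 + 10} \cdot 78 \cdot 34 = \frac{1}{5} \cdot 78 \cdot 34 = \frac{78}{5} \cdot 34 = \frac{2652}{5}$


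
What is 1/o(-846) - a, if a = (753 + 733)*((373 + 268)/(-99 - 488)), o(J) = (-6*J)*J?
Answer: 4090428591109/2520751752 ≈ 1622.7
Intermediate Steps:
o(J) = -6*J²
a = -952526/587 (a = 1486*(641/(-587)) = 1486*(641*(-1/587)) = 1486*(-641/587) = -952526/587 ≈ -1622.7)
1/o(-846) - a = 1/(-6*(-846)²) - 1*(-952526/587) = 1/(-6*715716) + 952526/587 = 1/(-4294296) + 952526/587 = -1/4294296 + 952526/587 = 4090428591109/2520751752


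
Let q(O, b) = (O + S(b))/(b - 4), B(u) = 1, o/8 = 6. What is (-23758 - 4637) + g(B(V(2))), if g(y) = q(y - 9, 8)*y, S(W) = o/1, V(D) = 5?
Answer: -28385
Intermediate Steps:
o = 48 (o = 8*6 = 48)
S(W) = 48 (S(W) = 48/1 = 48*1 = 48)
q(O, b) = (48 + O)/(-4 + b) (q(O, b) = (O + 48)/(b - 4) = (48 + O)/(-4 + b))
g(y) = y*(39/4 + y/4) (g(y) = ((48 + (y - 9))/(-4 + 8))*y = ((48 + (-9 + y))/4)*y = ((39 + y)/4)*y = (39/4 + y/4)*y = y*(39/4 + y/4))
(-23758 - 4637) + g(B(V(2))) = (-23758 - 4637) + (¼)*1*(39 + 1) = -28395 + (¼)*1*40 = -28395 + 10 = -28385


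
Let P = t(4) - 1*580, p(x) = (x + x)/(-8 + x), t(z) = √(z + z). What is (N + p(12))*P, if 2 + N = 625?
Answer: -364820 + 1258*√2 ≈ -3.6304e+5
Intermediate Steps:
N = 623 (N = -2 + 625 = 623)
t(z) = √2*√z (t(z) = √(2*z) = √2*√z)
p(x) = 2*x/(-8 + x) (p(x) = (2*x)/(-8 + x) = 2*x/(-8 + x))
P = -580 + 2*√2 (P = √2*√4 - 1*580 = √2*2 - 580 = 2*√2 - 580 = -580 + 2*√2 ≈ -577.17)
(N + p(12))*P = (623 + 2*12/(-8 + 12))*(-580 + 2*√2) = (623 + 2*12/4)*(-580 + 2*√2) = (623 + 2*12*(¼))*(-580 + 2*√2) = (623 + 6)*(-580 + 2*√2) = 629*(-580 + 2*√2) = -364820 + 1258*√2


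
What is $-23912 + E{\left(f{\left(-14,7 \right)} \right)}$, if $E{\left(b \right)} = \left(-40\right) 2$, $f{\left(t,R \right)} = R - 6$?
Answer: $-23992$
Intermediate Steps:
$f{\left(t,R \right)} = -6 + R$ ($f{\left(t,R \right)} = R - 6 = -6 + R$)
$E{\left(b \right)} = -80$
$-23912 + E{\left(f{\left(-14,7 \right)} \right)} = -23912 - 80 = -23992$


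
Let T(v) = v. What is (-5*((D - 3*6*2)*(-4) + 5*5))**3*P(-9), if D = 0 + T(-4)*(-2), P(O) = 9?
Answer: -2892772125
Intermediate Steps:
D = 8 (D = 0 - 4*(-2) = 0 + 8 = 8)
(-5*((D - 3*6*2)*(-4) + 5*5))**3*P(-9) = (-5*((8 - 3*6*2)*(-4) + 5*5))**3*9 = (-5*((8 - 18*2)*(-4) + 25))**3*9 = (-5*((8 - 36)*(-4) + 25))**3*9 = (-5*(-28*(-4) + 25))**3*9 = (-5*(112 + 25))**3*9 = (-5*137)**3*9 = (-685)**3*9 = -321419125*9 = -2892772125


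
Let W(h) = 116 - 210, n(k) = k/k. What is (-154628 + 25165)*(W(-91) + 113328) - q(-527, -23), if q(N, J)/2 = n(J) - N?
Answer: -14659614398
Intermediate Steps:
n(k) = 1
W(h) = -94
q(N, J) = 2 - 2*N (q(N, J) = 2*(1 - N) = 2 - 2*N)
(-154628 + 25165)*(W(-91) + 113328) - q(-527, -23) = (-154628 + 25165)*(-94 + 113328) - (2 - 2*(-527)) = -129463*113234 - (2 + 1054) = -14659613342 - 1*1056 = -14659613342 - 1056 = -14659614398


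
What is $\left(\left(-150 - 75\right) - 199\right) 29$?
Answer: $-12296$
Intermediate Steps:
$\left(\left(-150 - 75\right) - 199\right) 29 = \left(-225 - 199\right) 29 = \left(-424\right) 29 = -12296$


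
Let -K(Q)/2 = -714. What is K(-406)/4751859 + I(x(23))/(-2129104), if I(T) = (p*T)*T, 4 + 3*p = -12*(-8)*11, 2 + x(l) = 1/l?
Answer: -21023147203/63714284051116 ≈ -0.00032996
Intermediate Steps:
x(l) = -2 + 1/l
K(Q) = 1428 (K(Q) = -2*(-714) = 1428)
p = 1052/3 (p = -4/3 + (-12*(-8)*11)/3 = -4/3 + (96*11)/3 = -4/3 + (⅓)*1056 = -4/3 + 352 = 1052/3 ≈ 350.67)
I(T) = 1052*T²/3 (I(T) = (1052*T/3)*T = 1052*T²/3)
K(-406)/4751859 + I(x(23))/(-2129104) = 1428/4751859 + (1052*(-2 + 1/23)²/3)/(-2129104) = 1428*(1/4751859) + (1052*(-2 + 1/23)²/3)*(-1/2129104) = 68/226279 + (1052*(-45/23)²/3)*(-1/2129104) = 68/226279 + ((1052/3)*(2025/529))*(-1/2129104) = 68/226279 + (710100/529)*(-1/2129104) = 68/226279 - 177525/281574004 = -21023147203/63714284051116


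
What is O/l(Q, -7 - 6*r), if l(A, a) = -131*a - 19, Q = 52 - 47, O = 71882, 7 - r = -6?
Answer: 35941/5558 ≈ 6.4665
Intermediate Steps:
r = 13 (r = 7 - 1*(-6) = 7 + 6 = 13)
Q = 5
l(A, a) = -19 - 131*a
O/l(Q, -7 - 6*r) = 71882/(-19 - 131*(-7 - 6*13)) = 71882/(-19 - 131*(-7 - 78)) = 71882/(-19 - 131*(-85)) = 71882/(-19 + 11135) = 71882/11116 = 71882*(1/11116) = 35941/5558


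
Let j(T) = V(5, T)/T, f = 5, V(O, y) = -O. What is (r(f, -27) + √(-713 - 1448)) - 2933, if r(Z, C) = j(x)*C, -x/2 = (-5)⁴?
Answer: -733277/250 + I*√2161 ≈ -2933.1 + 46.487*I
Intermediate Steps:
x = -1250 (x = -2*(-5)⁴ = -2*625 = -1250)
j(T) = -5/T (j(T) = (-1*5)/T = -5/T)
r(Z, C) = C/250 (r(Z, C) = (-5/(-1250))*C = (-5*(-1/1250))*C = C/250)
(r(f, -27) + √(-713 - 1448)) - 2933 = ((1/250)*(-27) + √(-713 - 1448)) - 2933 = (-27/250 + √(-2161)) - 2933 = (-27/250 + I*√2161) - 2933 = -733277/250 + I*√2161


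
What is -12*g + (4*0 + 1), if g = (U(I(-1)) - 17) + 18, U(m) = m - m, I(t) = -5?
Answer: -11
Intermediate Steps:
U(m) = 0
g = 1 (g = (0 - 17) + 18 = -17 + 18 = 1)
-12*g + (4*0 + 1) = -12*1 + (4*0 + 1) = -12 + (0 + 1) = -12 + 1 = -11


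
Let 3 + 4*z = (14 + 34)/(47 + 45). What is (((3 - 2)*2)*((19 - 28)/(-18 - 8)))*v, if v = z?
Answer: -513/1196 ≈ -0.42893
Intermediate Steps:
z = -57/92 (z = -¾ + ((14 + 34)/(47 + 45))/4 = -¾ + (48/92)/4 = -¾ + (48*(1/92))/4 = -¾ + (¼)*(12/23) = -¾ + 3/23 = -57/92 ≈ -0.61957)
v = -57/92 ≈ -0.61957
(((3 - 2)*2)*((19 - 28)/(-18 - 8)))*v = (((3 - 2)*2)*((19 - 28)/(-18 - 8)))*(-57/92) = ((1*2)*(-9/(-26)))*(-57/92) = (2*(-9*(-1/26)))*(-57/92) = (2*(9/26))*(-57/92) = (9/13)*(-57/92) = -513/1196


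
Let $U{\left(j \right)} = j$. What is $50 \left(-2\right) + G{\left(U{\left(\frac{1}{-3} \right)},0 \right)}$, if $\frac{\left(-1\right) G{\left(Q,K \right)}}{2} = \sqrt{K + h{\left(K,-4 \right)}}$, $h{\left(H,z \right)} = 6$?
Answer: $-100 - 2 \sqrt{6} \approx -104.9$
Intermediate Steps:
$G{\left(Q,K \right)} = - 2 \sqrt{6 + K}$ ($G{\left(Q,K \right)} = - 2 \sqrt{K + 6} = - 2 \sqrt{6 + K}$)
$50 \left(-2\right) + G{\left(U{\left(\frac{1}{-3} \right)},0 \right)} = 50 \left(-2\right) - 2 \sqrt{6 + 0} = -100 - 2 \sqrt{6}$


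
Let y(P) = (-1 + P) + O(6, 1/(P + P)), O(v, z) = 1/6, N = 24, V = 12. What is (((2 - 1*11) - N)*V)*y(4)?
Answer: -1254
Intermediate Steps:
O(v, z) = 1/6
y(P) = -5/6 + P (y(P) = (-1 + P) + 1/6 = -5/6 + P)
(((2 - 1*11) - N)*V)*y(4) = (((2 - 1*11) - 1*24)*12)*(-5/6 + 4) = (((2 - 11) - 24)*12)*(19/6) = ((-9 - 24)*12)*(19/6) = -33*12*(19/6) = -396*19/6 = -1254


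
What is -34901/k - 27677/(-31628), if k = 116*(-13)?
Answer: 71599109/2980939 ≈ 24.019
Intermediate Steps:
k = -1508
-34901/k - 27677/(-31628) = -34901/(-1508) - 27677/(-31628) = -34901*(-1/1508) - 27677*(-1/31628) = 34901/1508 + 27677/31628 = 71599109/2980939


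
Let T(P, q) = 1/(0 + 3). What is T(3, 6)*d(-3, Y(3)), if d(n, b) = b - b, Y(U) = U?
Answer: 0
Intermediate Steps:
T(P, q) = ⅓ (T(P, q) = 1/3 = ⅓)
d(n, b) = 0
T(3, 6)*d(-3, Y(3)) = (⅓)*0 = 0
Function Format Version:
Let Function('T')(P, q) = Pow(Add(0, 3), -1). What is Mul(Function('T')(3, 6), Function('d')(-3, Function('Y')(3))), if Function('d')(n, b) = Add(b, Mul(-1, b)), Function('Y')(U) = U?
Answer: 0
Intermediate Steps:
Function('T')(P, q) = Rational(1, 3) (Function('T')(P, q) = Pow(3, -1) = Rational(1, 3))
Function('d')(n, b) = 0
Mul(Function('T')(3, 6), Function('d')(-3, Function('Y')(3))) = Mul(Rational(1, 3), 0) = 0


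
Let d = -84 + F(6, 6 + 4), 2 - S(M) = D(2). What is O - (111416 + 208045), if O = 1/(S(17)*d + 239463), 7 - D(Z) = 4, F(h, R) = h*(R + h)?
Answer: -76495255910/239451 ≈ -3.1946e+5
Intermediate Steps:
D(Z) = 3 (D(Z) = 7 - 1*4 = 7 - 4 = 3)
S(M) = -1 (S(M) = 2 - 1*3 = 2 - 3 = -1)
d = 12 (d = -84 + 6*((6 + 4) + 6) = -84 + 6*(10 + 6) = -84 + 6*16 = -84 + 96 = 12)
O = 1/239451 (O = 1/(-1*12 + 239463) = 1/(-12 + 239463) = 1/239451 ≈ 4.1762e-6)
O - (111416 + 208045) = 1/239451 - (111416 + 208045) = 1/239451 - 1*319461 = 1/239451 - 319461 = -76495255910/239451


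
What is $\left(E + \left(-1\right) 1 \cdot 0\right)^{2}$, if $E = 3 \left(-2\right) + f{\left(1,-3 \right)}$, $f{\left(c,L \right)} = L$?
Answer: $81$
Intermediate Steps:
$E = -9$ ($E = 3 \left(-2\right) - 3 = -6 - 3 = -9$)
$\left(E + \left(-1\right) 1 \cdot 0\right)^{2} = \left(-9 + \left(-1\right) 1 \cdot 0\right)^{2} = \left(-9 - 0\right)^{2} = \left(-9 + 0\right)^{2} = \left(-9\right)^{2} = 81$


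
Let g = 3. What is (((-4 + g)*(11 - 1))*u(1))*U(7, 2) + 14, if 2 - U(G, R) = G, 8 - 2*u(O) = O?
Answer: 189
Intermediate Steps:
u(O) = 4 - O/2
U(G, R) = 2 - G
(((-4 + g)*(11 - 1))*u(1))*U(7, 2) + 14 = (((-4 + 3)*(11 - 1))*(4 - 1/2*1))*(2 - 1*7) + 14 = ((-1*10)*(4 - 1/2))*(2 - 7) + 14 = -10*7/2*(-5) + 14 = -35*(-5) + 14 = 175 + 14 = 189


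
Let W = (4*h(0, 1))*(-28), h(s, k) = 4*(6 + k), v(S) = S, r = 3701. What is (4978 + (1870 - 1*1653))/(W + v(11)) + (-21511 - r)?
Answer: -15758539/625 ≈ -25214.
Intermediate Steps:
h(s, k) = 24 + 4*k
W = -3136 (W = (4*(24 + 4*1))*(-28) = (4*(24 + 4))*(-28) = (4*28)*(-28) = 112*(-28) = -3136)
(4978 + (1870 - 1*1653))/(W + v(11)) + (-21511 - r) = (4978 + (1870 - 1*1653))/(-3136 + 11) + (-21511 - 1*3701) = (4978 + (1870 - 1653))/(-3125) + (-21511 - 3701) = (4978 + 217)*(-1/3125) - 25212 = 5195*(-1/3125) - 25212 = -1039/625 - 25212 = -15758539/625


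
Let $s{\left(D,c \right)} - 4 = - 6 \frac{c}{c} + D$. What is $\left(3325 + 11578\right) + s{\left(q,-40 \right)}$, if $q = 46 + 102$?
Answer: $15049$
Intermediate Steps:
$q = 148$
$s{\left(D,c \right)} = -2 + D$ ($s{\left(D,c \right)} = 4 + \left(- 6 \frac{c}{c} + D\right) = 4 + \left(\left(-6\right) 1 + D\right) = 4 + \left(-6 + D\right) = -2 + D$)
$\left(3325 + 11578\right) + s{\left(q,-40 \right)} = \left(3325 + 11578\right) + \left(-2 + 148\right) = 14903 + 146 = 15049$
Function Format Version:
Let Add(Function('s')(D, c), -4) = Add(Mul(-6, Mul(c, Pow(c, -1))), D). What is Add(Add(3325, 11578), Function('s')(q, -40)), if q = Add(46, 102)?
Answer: 15049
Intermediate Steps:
q = 148
Function('s')(D, c) = Add(-2, D) (Function('s')(D, c) = Add(4, Add(Mul(-6, Mul(c, Pow(c, -1))), D)) = Add(4, Add(Mul(-6, 1), D)) = Add(4, Add(-6, D)) = Add(-2, D))
Add(Add(3325, 11578), Function('s')(q, -40)) = Add(Add(3325, 11578), Add(-2, 148)) = Add(14903, 146) = 15049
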